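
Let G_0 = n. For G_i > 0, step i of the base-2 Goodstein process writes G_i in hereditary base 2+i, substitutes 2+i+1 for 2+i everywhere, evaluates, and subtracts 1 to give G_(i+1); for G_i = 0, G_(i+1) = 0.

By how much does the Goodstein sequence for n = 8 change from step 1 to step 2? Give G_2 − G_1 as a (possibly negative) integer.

473

8 —HB2→ 2^(2 + 1) —bump→ 3^(3 + 1) = 81 —(−1)→ 80
80 —HB3→ 2·3^3 + 2·3^2 + 2·3 + 2 —bump→ 2·4^4 + 2·4^2 + 2·4 + 2 = 554 —(−1)→ 553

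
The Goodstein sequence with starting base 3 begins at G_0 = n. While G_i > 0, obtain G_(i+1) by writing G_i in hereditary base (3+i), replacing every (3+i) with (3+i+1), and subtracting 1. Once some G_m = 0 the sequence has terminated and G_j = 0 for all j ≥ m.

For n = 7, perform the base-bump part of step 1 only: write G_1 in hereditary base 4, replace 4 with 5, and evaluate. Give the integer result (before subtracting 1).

7 —HB3→ 2·3 + 1 —bump→ 2·4 + 1 = 9 —(−1)→ 8
8 —HB4→ 2·4 —bump→ 2·5 = 10 —(−1)→ 9

10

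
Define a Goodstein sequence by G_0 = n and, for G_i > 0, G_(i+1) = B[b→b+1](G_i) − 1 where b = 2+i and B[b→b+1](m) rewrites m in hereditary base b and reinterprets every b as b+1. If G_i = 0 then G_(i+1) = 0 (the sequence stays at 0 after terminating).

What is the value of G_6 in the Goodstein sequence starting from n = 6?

G_0 = 6. HB_2(6) = 2^2 + 2. Bump = 30. G_1 = 29.
G_1 = 29. HB_3(29) = 3^3 + 2. Bump = 258. G_2 = 257.
G_2 = 257. HB_4(257) = 4^4 + 1. Bump = 3126. G_3 = 3125.
G_3 = 3125. HB_5(3125) = 5^5. Bump = 46656. G_4 = 46655.
G_4 = 46655. HB_6(46655) = 5·6^5 + 5·6^4 + 5·6^3 + 5·6^2 + 5·6 + 5. Bump = 98040. G_5 = 98039.
G_5 = 98039. HB_7(98039) = 5·7^5 + 5·7^4 + 5·7^3 + 5·7^2 + 5·7 + 4. Bump = 187244. G_6 = 187243.
G_6 = 187243. HB_8(187243) = 5·8^5 + 5·8^4 + 5·8^3 + 5·8^2 + 5·8 + 3. Bump = 332148. G_7 = 332147.

187243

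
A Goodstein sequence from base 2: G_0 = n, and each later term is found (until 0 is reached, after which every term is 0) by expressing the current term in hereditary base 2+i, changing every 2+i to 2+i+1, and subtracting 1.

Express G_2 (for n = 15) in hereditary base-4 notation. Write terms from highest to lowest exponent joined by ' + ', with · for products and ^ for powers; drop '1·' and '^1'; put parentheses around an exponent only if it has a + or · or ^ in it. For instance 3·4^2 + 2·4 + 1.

i=0: 15 = 2^(2 + 1) + 2^2 + 2 + 1 (b=2); 2→3: 3^(3 + 1) + 3^3 + 3 + 1 = 112; 112−1 = 111
i=1: 111 = 3^(3 + 1) + 3^3 + 3 (b=3); 3→4: 4^(4 + 1) + 4^4 + 4 = 1284; 1284−1 = 1283
i=2: 1283 = 4^(4 + 1) + 4^4 + 3 (b=4); 4→5: 5^(5 + 1) + 5^5 + 3 = 18753; 18753−1 = 18752

4^(4 + 1) + 4^4 + 3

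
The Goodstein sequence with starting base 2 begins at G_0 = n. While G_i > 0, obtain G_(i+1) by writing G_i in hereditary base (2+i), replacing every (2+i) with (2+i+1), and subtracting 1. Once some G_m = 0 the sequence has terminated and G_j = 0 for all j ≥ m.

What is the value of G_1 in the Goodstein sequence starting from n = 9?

81

9 —HB2→ 2^(2 + 1) + 1 —bump→ 3^(3 + 1) + 1 = 82 —(−1)→ 81
81 —HB3→ 3^(3 + 1) —bump→ 4^(4 + 1) = 1024 —(−1)→ 1023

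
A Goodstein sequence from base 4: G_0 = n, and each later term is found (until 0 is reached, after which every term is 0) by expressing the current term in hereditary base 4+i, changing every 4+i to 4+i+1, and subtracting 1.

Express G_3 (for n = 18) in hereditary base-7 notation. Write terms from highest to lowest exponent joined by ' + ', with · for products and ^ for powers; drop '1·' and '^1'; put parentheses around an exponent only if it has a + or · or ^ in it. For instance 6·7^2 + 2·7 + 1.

[0] 18 ≡ 4^2 + 2 (base 4). Lift 5: 27. −1: 26.
[1] 26 ≡ 5^2 + 1 (base 5). Lift 6: 37. −1: 36.
[2] 36 ≡ 6^2 (base 6). Lift 7: 49. −1: 48.
[3] 48 ≡ 6·7 + 6 (base 7). Lift 8: 54. −1: 53.

6·7 + 6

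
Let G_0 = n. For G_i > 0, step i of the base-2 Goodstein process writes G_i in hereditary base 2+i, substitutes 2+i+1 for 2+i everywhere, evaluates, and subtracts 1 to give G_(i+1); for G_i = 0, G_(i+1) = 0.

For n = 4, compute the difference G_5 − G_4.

26

(0) 4|_2 = 2^2 ↦ 3^3|_3 = 27 ⇒ 26
(1) 26|_3 = 2·3^2 + 2·3 + 2 ↦ 2·4^2 + 2·4 + 2|_4 = 42 ⇒ 41
(2) 41|_4 = 2·4^2 + 2·4 + 1 ↦ 2·5^2 + 2·5 + 1|_5 = 61 ⇒ 60
(3) 60|_5 = 2·5^2 + 2·5 ↦ 2·6^2 + 2·6|_6 = 84 ⇒ 83
(4) 83|_6 = 2·6^2 + 6 + 5 ↦ 2·7^2 + 7 + 5|_7 = 110 ⇒ 109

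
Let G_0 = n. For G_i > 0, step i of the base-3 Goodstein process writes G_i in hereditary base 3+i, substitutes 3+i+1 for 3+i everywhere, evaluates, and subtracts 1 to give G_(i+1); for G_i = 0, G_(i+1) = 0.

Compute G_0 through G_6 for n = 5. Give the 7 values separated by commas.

step 0: 5 = 3 + 2; sub 4 for 3: 4 + 2; = 6; G_1 = 6−1 = 5
step 1: 5 = 4 + 1; sub 5 for 4: 5 + 1; = 6; G_2 = 6−1 = 5
step 2: 5 = 5; sub 6 for 5: 6; = 6; G_3 = 6−1 = 5
step 3: 5 = 5; sub 7 for 6: 5; = 5; G_4 = 5−1 = 4
step 4: 4 = 4; sub 8 for 7: 4; = 4; G_5 = 4−1 = 3
step 5: 3 = 3; sub 9 for 8: 3; = 3; G_6 = 3−1 = 2

5, 5, 5, 5, 4, 3, 2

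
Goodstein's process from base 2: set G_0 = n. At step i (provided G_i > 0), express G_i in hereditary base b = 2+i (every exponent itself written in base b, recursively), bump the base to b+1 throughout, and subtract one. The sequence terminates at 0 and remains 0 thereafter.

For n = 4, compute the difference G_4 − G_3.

G_0=4  [base 2] 2^2  →[2↦3]→  3^3 = 27  −1 ⇒ G_1=26
G_1=26  [base 3] 2·3^2 + 2·3 + 2  →[3↦4]→  2·4^2 + 2·4 + 2 = 42  −1 ⇒ G_2=41
G_2=41  [base 4] 2·4^2 + 2·4 + 1  →[4↦5]→  2·5^2 + 2·5 + 1 = 61  −1 ⇒ G_3=60
G_3=60  [base 5] 2·5^2 + 2·5  →[5↦6]→  2·6^2 + 2·6 = 84  −1 ⇒ G_4=83

23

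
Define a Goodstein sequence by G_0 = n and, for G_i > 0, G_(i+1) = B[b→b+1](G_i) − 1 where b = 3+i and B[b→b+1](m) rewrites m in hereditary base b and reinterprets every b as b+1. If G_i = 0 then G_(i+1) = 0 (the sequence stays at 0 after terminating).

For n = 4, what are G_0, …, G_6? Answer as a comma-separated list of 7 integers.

step 0: 4 = 3 + 1; sub 4 for 3: 4 + 1; = 5; G_1 = 5−1 = 4
step 1: 4 = 4; sub 5 for 4: 5; = 5; G_2 = 5−1 = 4
step 2: 4 = 4; sub 6 for 5: 4; = 4; G_3 = 4−1 = 3
step 3: 3 = 3; sub 7 for 6: 3; = 3; G_4 = 3−1 = 2
step 4: 2 = 2; sub 8 for 7: 2; = 2; G_5 = 2−1 = 1
step 5: 1 = 1; sub 9 for 8: 1; = 1; G_6 = 1−1 = 0

4, 4, 4, 3, 2, 1, 0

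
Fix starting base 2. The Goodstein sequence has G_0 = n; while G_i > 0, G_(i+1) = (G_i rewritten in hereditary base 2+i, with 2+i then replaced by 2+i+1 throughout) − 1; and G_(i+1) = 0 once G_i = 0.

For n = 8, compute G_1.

(0) 8|_2 = 2^(2 + 1) ↦ 3^(3 + 1)|_3 = 81 ⇒ 80
(1) 80|_3 = 2·3^3 + 2·3^2 + 2·3 + 2 ↦ 2·4^4 + 2·4^2 + 2·4 + 2|_4 = 554 ⇒ 553

80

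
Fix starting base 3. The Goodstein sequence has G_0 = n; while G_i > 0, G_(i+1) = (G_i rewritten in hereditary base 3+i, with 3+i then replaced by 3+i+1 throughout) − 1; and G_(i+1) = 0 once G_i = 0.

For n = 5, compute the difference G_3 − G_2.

0

base 3: 5 = 3 + 2; at 4: 4 + 2 = 6; next = 5
base 4: 5 = 4 + 1; at 5: 5 + 1 = 6; next = 5
base 5: 5 = 5; at 6: 6 = 6; next = 5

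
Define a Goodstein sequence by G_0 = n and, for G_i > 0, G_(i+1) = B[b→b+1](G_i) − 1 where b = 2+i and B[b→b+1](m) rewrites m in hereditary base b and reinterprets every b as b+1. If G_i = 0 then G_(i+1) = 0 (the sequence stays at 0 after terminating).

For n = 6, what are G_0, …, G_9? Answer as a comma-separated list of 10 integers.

6, 29, 257, 3125, 46655, 98039, 187243, 332147, 555551, 885775

(0) 6|_2 = 2^2 + 2 ↦ 3^3 + 3|_3 = 30 ⇒ 29
(1) 29|_3 = 3^3 + 2 ↦ 4^4 + 2|_4 = 258 ⇒ 257
(2) 257|_4 = 4^4 + 1 ↦ 5^5 + 1|_5 = 3126 ⇒ 3125
(3) 3125|_5 = 5^5 ↦ 6^6|_6 = 46656 ⇒ 46655
(4) 46655|_6 = 5·6^5 + 5·6^4 + 5·6^3 + 5·6^2 + 5·6 + 5 ↦ 5·7^5 + 5·7^4 + 5·7^3 + 5·7^2 + 5·7 + 5|_7 = 98040 ⇒ 98039
(5) 98039|_7 = 5·7^5 + 5·7^4 + 5·7^3 + 5·7^2 + 5·7 + 4 ↦ 5·8^5 + 5·8^4 + 5·8^3 + 5·8^2 + 5·8 + 4|_8 = 187244 ⇒ 187243
(6) 187243|_8 = 5·8^5 + 5·8^4 + 5·8^3 + 5·8^2 + 5·8 + 3 ↦ 5·9^5 + 5·9^4 + 5·9^3 + 5·9^2 + 5·9 + 3|_9 = 332148 ⇒ 332147
(7) 332147|_9 = 5·9^5 + 5·9^4 + 5·9^3 + 5·9^2 + 5·9 + 2 ↦ 5·10^5 + 5·10^4 + 5·10^3 + 5·10^2 + 5·10 + 2|_10 = 555552 ⇒ 555551
(8) 555551|_10 = 5·10^5 + 5·10^4 + 5·10^3 + 5·10^2 + 5·10 + 1 ↦ 5·11^5 + 5·11^4 + 5·11^3 + 5·11^2 + 5·11 + 1|_11 = 885776 ⇒ 885775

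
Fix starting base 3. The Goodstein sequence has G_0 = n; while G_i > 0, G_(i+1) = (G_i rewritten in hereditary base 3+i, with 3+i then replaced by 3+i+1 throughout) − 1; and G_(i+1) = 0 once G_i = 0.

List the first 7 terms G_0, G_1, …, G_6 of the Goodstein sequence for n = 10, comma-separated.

G_0=10  [base 3] 3^2 + 1  →[3↦4]→  4^2 + 1 = 17  −1 ⇒ G_1=16
G_1=16  [base 4] 4^2  →[4↦5]→  5^2 = 25  −1 ⇒ G_2=24
G_2=24  [base 5] 4·5 + 4  →[5↦6]→  4·6 + 4 = 28  −1 ⇒ G_3=27
G_3=27  [base 6] 4·6 + 3  →[6↦7]→  4·7 + 3 = 31  −1 ⇒ G_4=30
G_4=30  [base 7] 4·7 + 2  →[7↦8]→  4·8 + 2 = 34  −1 ⇒ G_5=33
G_5=33  [base 8] 4·8 + 1  →[8↦9]→  4·9 + 1 = 37  −1 ⇒ G_6=36

10, 16, 24, 27, 30, 33, 36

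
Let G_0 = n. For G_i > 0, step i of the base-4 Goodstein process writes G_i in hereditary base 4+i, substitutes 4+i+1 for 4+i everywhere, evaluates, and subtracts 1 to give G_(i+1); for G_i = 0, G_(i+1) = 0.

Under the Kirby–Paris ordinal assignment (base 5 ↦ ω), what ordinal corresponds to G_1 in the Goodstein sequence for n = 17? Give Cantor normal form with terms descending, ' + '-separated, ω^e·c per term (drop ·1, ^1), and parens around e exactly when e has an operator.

G_0=17  [base 4] 4^2 + 1  →[4↦5]→  5^2 + 1 = 26  −1 ⇒ G_1=25
G_1=25  [base 5] 5^2  →[5↦6]→  6^2 = 36  −1 ⇒ G_2=35

ω^2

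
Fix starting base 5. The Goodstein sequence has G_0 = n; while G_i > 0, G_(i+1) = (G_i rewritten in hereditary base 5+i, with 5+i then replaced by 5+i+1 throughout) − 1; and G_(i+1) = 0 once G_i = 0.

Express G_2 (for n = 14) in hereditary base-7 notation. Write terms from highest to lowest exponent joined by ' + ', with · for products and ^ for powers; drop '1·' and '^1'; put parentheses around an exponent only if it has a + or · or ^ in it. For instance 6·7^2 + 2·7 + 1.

i=0: 14 = 2·5 + 4 (b=5); 5→6: 2·6 + 4 = 16; 16−1 = 15
i=1: 15 = 2·6 + 3 (b=6); 6→7: 2·7 + 3 = 17; 17−1 = 16

2·7 + 2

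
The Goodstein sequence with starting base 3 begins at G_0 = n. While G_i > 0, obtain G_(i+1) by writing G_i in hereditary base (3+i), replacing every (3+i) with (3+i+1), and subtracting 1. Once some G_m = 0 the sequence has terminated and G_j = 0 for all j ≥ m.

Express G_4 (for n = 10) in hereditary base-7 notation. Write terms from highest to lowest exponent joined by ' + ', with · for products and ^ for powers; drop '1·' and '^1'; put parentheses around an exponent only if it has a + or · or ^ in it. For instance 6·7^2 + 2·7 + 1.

G_0 = 10. HB_3(10) = 3^2 + 1. Bump = 17. G_1 = 16.
G_1 = 16. HB_4(16) = 4^2. Bump = 25. G_2 = 24.
G_2 = 24. HB_5(24) = 4·5 + 4. Bump = 28. G_3 = 27.
G_3 = 27. HB_6(27) = 4·6 + 3. Bump = 31. G_4 = 30.
G_4 = 30. HB_7(30) = 4·7 + 2. Bump = 34. G_5 = 33.

4·7 + 2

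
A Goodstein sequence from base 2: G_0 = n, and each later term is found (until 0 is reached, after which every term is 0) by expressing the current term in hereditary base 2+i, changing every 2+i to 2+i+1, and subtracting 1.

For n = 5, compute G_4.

base 2: 5 = 2^2 + 1; at 3: 3^3 + 1 = 28; next = 27
base 3: 27 = 3^3; at 4: 4^4 = 256; next = 255
base 4: 255 = 3·4^3 + 3·4^2 + 3·4 + 3; at 5: 3·5^3 + 3·5^2 + 3·5 + 3 = 468; next = 467
base 5: 467 = 3·5^3 + 3·5^2 + 3·5 + 2; at 6: 3·6^3 + 3·6^2 + 3·6 + 2 = 776; next = 775
base 6: 775 = 3·6^3 + 3·6^2 + 3·6 + 1; at 7: 3·7^3 + 3·7^2 + 3·7 + 1 = 1198; next = 1197

775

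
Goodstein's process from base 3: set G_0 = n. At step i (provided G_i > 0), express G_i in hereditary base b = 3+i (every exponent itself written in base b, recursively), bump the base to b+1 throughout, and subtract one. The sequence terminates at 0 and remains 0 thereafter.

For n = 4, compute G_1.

4

[0] 4 ≡ 3 + 1 (base 3). Lift 4: 5. −1: 4.
[1] 4 ≡ 4 (base 4). Lift 5: 5. −1: 4.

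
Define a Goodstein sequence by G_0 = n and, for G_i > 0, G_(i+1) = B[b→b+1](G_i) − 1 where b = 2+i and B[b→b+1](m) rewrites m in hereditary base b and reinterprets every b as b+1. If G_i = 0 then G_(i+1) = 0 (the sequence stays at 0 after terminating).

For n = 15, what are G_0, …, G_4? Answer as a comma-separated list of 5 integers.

15, 111, 1283, 18752, 326593

step 0: 15 = 2^(2 + 1) + 2^2 + 2 + 1; sub 3 for 2: 3^(3 + 1) + 3^3 + 3 + 1; = 112; G_1 = 112−1 = 111
step 1: 111 = 3^(3 + 1) + 3^3 + 3; sub 4 for 3: 4^(4 + 1) + 4^4 + 4; = 1284; G_2 = 1284−1 = 1283
step 2: 1283 = 4^(4 + 1) + 4^4 + 3; sub 5 for 4: 5^(5 + 1) + 5^5 + 3; = 18753; G_3 = 18753−1 = 18752
step 3: 18752 = 5^(5 + 1) + 5^5 + 2; sub 6 for 5: 6^(6 + 1) + 6^6 + 2; = 326594; G_4 = 326594−1 = 326593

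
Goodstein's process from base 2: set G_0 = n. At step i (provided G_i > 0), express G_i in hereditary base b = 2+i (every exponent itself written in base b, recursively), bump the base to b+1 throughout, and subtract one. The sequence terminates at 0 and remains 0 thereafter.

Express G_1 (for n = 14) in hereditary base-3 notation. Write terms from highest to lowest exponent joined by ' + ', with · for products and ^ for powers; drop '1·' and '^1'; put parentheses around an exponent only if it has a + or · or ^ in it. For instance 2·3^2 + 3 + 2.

3^(3 + 1) + 3^3 + 2

14 —HB2→ 2^(2 + 1) + 2^2 + 2 —bump→ 3^(3 + 1) + 3^3 + 3 = 111 —(−1)→ 110
110 —HB3→ 3^(3 + 1) + 3^3 + 2 —bump→ 4^(4 + 1) + 4^4 + 2 = 1282 —(−1)→ 1281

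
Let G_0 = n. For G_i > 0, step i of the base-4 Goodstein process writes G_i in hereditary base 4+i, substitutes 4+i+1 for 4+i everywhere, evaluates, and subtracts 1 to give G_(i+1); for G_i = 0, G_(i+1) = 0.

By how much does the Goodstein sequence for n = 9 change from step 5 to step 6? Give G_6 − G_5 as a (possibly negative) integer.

(0) 9|_4 = 2·4 + 1 ↦ 2·5 + 1|_5 = 11 ⇒ 10
(1) 10|_5 = 2·5 ↦ 2·6|_6 = 12 ⇒ 11
(2) 11|_6 = 6 + 5 ↦ 7 + 5|_7 = 12 ⇒ 11
(3) 11|_7 = 7 + 4 ↦ 8 + 4|_8 = 12 ⇒ 11
(4) 11|_8 = 8 + 3 ↦ 9 + 3|_9 = 12 ⇒ 11
(5) 11|_9 = 9 + 2 ↦ 10 + 2|_10 = 12 ⇒ 11

0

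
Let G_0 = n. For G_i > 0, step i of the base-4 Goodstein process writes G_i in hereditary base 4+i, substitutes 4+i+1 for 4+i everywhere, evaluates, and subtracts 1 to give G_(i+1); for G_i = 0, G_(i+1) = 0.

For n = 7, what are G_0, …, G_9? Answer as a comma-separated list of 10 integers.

base 4: 7 = 4 + 3; at 5: 5 + 3 = 8; next = 7
base 5: 7 = 5 + 2; at 6: 6 + 2 = 8; next = 7
base 6: 7 = 6 + 1; at 7: 7 + 1 = 8; next = 7
base 7: 7 = 7; at 8: 8 = 8; next = 7
base 8: 7 = 7; at 9: 7 = 7; next = 6
base 9: 6 = 6; at 10: 6 = 6; next = 5
base 10: 5 = 5; at 11: 5 = 5; next = 4
base 11: 4 = 4; at 12: 4 = 4; next = 3
base 12: 3 = 3; at 13: 3 = 3; next = 2

7, 7, 7, 7, 7, 6, 5, 4, 3, 2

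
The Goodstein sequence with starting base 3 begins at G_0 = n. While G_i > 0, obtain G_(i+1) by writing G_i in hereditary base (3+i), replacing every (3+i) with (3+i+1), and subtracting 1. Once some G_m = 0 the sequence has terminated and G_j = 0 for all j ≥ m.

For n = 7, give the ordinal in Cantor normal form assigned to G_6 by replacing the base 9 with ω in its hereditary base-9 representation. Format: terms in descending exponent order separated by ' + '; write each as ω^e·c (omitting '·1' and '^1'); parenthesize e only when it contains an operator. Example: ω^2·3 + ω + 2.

ω

7 —HB3→ 2·3 + 1 —bump→ 2·4 + 1 = 9 —(−1)→ 8
8 —HB4→ 2·4 —bump→ 2·5 = 10 —(−1)→ 9
9 —HB5→ 5 + 4 —bump→ 6 + 4 = 10 —(−1)→ 9
9 —HB6→ 6 + 3 —bump→ 7 + 3 = 10 —(−1)→ 9
9 —HB7→ 7 + 2 —bump→ 8 + 2 = 10 —(−1)→ 9
9 —HB8→ 8 + 1 —bump→ 9 + 1 = 10 —(−1)→ 9
9 —HB9→ 9 —bump→ 10 = 10 —(−1)→ 9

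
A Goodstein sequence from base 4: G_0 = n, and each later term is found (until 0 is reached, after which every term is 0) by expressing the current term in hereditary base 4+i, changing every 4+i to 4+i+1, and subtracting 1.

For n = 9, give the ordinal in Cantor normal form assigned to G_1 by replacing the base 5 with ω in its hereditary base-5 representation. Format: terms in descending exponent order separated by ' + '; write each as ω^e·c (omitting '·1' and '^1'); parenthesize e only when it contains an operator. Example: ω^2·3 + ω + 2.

[0] 9 ≡ 2·4 + 1 (base 4). Lift 5: 11. −1: 10.
[1] 10 ≡ 2·5 (base 5). Lift 6: 12. −1: 11.

ω·2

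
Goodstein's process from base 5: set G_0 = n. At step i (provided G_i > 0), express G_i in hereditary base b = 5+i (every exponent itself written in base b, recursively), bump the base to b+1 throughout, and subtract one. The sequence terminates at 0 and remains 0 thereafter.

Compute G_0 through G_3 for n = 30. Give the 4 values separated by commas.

30, 41, 53, 67

i=0: 30 = 5^2 + 5 (b=5); 5→6: 6^2 + 6 = 42; 42−1 = 41
i=1: 41 = 6^2 + 5 (b=6); 6→7: 7^2 + 5 = 54; 54−1 = 53
i=2: 53 = 7^2 + 4 (b=7); 7→8: 8^2 + 4 = 68; 68−1 = 67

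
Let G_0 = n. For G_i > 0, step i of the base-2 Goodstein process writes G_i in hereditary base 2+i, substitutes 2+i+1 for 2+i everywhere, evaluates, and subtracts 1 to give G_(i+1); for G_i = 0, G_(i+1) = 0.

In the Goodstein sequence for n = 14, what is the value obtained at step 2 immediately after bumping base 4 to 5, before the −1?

18751

14 —HB2→ 2^(2 + 1) + 2^2 + 2 —bump→ 3^(3 + 1) + 3^3 + 3 = 111 —(−1)→ 110
110 —HB3→ 3^(3 + 1) + 3^3 + 2 —bump→ 4^(4 + 1) + 4^4 + 2 = 1282 —(−1)→ 1281
1281 —HB4→ 4^(4 + 1) + 4^4 + 1 —bump→ 5^(5 + 1) + 5^5 + 1 = 18751 —(−1)→ 18750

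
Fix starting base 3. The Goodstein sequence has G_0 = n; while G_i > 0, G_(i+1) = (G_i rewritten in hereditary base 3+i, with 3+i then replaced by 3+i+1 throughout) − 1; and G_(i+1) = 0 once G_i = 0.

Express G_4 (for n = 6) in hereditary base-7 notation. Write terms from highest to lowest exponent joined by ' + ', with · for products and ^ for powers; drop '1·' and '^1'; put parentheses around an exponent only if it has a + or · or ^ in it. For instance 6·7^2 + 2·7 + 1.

step 0: 6 = 2·3; sub 4 for 3: 2·4; = 8; G_1 = 8−1 = 7
step 1: 7 = 4 + 3; sub 5 for 4: 5 + 3; = 8; G_2 = 8−1 = 7
step 2: 7 = 5 + 2; sub 6 for 5: 6 + 2; = 8; G_3 = 8−1 = 7
step 3: 7 = 6 + 1; sub 7 for 6: 7 + 1; = 8; G_4 = 8−1 = 7
step 4: 7 = 7; sub 8 for 7: 8; = 8; G_5 = 8−1 = 7

7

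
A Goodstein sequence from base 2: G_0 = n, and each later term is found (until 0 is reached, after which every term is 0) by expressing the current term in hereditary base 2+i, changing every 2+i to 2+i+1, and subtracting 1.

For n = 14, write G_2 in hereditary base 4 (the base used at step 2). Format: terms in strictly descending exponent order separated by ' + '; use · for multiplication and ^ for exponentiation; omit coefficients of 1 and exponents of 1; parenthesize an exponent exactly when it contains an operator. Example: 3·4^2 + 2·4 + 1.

step 0: 14 = 2^(2 + 1) + 2^2 + 2; sub 3 for 2: 3^(3 + 1) + 3^3 + 3; = 111; G_1 = 111−1 = 110
step 1: 110 = 3^(3 + 1) + 3^3 + 2; sub 4 for 3: 4^(4 + 1) + 4^4 + 2; = 1282; G_2 = 1282−1 = 1281
step 2: 1281 = 4^(4 + 1) + 4^4 + 1; sub 5 for 4: 5^(5 + 1) + 5^5 + 1; = 18751; G_3 = 18751−1 = 18750

4^(4 + 1) + 4^4 + 1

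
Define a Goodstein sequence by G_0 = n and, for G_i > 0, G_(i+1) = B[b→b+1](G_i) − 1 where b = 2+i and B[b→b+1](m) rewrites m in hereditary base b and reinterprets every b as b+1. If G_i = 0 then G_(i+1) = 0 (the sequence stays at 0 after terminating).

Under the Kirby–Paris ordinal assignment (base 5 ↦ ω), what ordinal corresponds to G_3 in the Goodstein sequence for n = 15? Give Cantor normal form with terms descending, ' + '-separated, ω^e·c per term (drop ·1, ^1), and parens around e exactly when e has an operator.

ω^(ω + 1) + ω^ω + 2

(0) 15|_2 = 2^(2 + 1) + 2^2 + 2 + 1 ↦ 3^(3 + 1) + 3^3 + 3 + 1|_3 = 112 ⇒ 111
(1) 111|_3 = 3^(3 + 1) + 3^3 + 3 ↦ 4^(4 + 1) + 4^4 + 4|_4 = 1284 ⇒ 1283
(2) 1283|_4 = 4^(4 + 1) + 4^4 + 3 ↦ 5^(5 + 1) + 5^5 + 3|_5 = 18753 ⇒ 18752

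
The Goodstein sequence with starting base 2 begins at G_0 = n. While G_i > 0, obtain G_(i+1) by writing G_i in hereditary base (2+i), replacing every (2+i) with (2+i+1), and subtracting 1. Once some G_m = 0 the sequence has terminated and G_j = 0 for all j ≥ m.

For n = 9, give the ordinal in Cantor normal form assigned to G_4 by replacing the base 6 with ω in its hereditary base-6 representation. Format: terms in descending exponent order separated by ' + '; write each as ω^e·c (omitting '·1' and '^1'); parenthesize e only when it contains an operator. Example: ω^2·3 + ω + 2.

step 0: 9 = 2^(2 + 1) + 1; sub 3 for 2: 3^(3 + 1) + 1; = 82; G_1 = 82−1 = 81
step 1: 81 = 3^(3 + 1); sub 4 for 3: 4^(4 + 1); = 1024; G_2 = 1024−1 = 1023
step 2: 1023 = 3·4^4 + 3·4^3 + 3·4^2 + 3·4 + 3; sub 5 for 4: 3·5^5 + 3·5^3 + 3·5^2 + 3·5 + 3; = 9843; G_3 = 9843−1 = 9842
step 3: 9842 = 3·5^5 + 3·5^3 + 3·5^2 + 3·5 + 2; sub 6 for 5: 3·6^6 + 3·6^3 + 3·6^2 + 3·6 + 2; = 140744; G_4 = 140744−1 = 140743
step 4: 140743 = 3·6^6 + 3·6^3 + 3·6^2 + 3·6 + 1; sub 7 for 6: 3·7^7 + 3·7^3 + 3·7^2 + 3·7 + 1; = 2471827; G_5 = 2471827−1 = 2471826

ω^ω·3 + ω^3·3 + ω^2·3 + ω·3 + 1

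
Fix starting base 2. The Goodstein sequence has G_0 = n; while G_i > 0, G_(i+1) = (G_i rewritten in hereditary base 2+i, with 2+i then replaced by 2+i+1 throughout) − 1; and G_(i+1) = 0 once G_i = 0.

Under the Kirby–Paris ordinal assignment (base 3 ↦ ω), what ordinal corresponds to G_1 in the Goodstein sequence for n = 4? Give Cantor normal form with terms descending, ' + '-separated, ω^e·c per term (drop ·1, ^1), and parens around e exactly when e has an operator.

ω^2·2 + ω·2 + 2

(0) 4|_2 = 2^2 ↦ 3^3|_3 = 27 ⇒ 26
(1) 26|_3 = 2·3^2 + 2·3 + 2 ↦ 2·4^2 + 2·4 + 2|_4 = 42 ⇒ 41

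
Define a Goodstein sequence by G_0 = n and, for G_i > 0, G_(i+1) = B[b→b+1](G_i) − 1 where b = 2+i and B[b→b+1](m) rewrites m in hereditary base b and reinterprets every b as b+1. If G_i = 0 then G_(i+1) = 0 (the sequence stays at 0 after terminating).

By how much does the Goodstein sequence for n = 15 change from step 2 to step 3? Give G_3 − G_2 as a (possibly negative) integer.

15 —HB2→ 2^(2 + 1) + 2^2 + 2 + 1 —bump→ 3^(3 + 1) + 3^3 + 3 + 1 = 112 —(−1)→ 111
111 —HB3→ 3^(3 + 1) + 3^3 + 3 —bump→ 4^(4 + 1) + 4^4 + 4 = 1284 —(−1)→ 1283
1283 —HB4→ 4^(4 + 1) + 4^4 + 3 —bump→ 5^(5 + 1) + 5^5 + 3 = 18753 —(−1)→ 18752

17469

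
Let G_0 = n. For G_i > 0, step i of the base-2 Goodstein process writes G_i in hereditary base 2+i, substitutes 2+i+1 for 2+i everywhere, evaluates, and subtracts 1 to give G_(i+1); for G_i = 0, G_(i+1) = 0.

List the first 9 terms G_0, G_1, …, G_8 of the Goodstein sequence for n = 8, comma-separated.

8, 80, 553, 6310, 93395, 1647195, 33554571, 774841151, 20000000211

[0] 8 ≡ 2^(2 + 1) (base 2). Lift 3: 81. −1: 80.
[1] 80 ≡ 2·3^3 + 2·3^2 + 2·3 + 2 (base 3). Lift 4: 554. −1: 553.
[2] 553 ≡ 2·4^4 + 2·4^2 + 2·4 + 1 (base 4). Lift 5: 6311. −1: 6310.
[3] 6310 ≡ 2·5^5 + 2·5^2 + 2·5 (base 5). Lift 6: 93396. −1: 93395.
[4] 93395 ≡ 2·6^6 + 2·6^2 + 6 + 5 (base 6). Lift 7: 1647196. −1: 1647195.
[5] 1647195 ≡ 2·7^7 + 2·7^2 + 7 + 4 (base 7). Lift 8: 33554572. −1: 33554571.
[6] 33554571 ≡ 2·8^8 + 2·8^2 + 8 + 3 (base 8). Lift 9: 774841152. −1: 774841151.
[7] 774841151 ≡ 2·9^9 + 2·9^2 + 9 + 2 (base 9). Lift 10: 20000000212. −1: 20000000211.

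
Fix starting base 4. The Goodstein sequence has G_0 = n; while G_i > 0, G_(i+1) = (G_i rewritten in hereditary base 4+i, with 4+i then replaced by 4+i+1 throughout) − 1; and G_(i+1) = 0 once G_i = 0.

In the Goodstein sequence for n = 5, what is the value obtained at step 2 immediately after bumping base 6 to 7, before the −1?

5

G_0=5  [base 4] 4 + 1  →[4↦5]→  5 + 1 = 6  −1 ⇒ G_1=5
G_1=5  [base 5] 5  →[5↦6]→  6 = 6  −1 ⇒ G_2=5
G_2=5  [base 6] 5  →[6↦7]→  5 = 5  −1 ⇒ G_3=4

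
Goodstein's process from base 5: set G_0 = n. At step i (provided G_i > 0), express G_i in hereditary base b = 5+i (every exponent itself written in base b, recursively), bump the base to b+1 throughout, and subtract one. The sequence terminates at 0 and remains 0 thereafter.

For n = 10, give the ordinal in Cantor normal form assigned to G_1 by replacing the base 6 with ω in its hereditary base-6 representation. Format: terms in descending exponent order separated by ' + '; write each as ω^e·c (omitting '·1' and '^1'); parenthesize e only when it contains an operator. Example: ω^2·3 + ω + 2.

ω + 5

10 —HB5→ 2·5 —bump→ 2·6 = 12 —(−1)→ 11
11 —HB6→ 6 + 5 —bump→ 7 + 5 = 12 —(−1)→ 11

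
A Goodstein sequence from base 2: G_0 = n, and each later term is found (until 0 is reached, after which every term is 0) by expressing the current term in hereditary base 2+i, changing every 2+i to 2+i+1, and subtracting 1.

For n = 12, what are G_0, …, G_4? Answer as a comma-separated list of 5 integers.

(0) 12|_2 = 2^(2 + 1) + 2^2 ↦ 3^(3 + 1) + 3^3|_3 = 108 ⇒ 107
(1) 107|_3 = 3^(3 + 1) + 2·3^2 + 2·3 + 2 ↦ 4^(4 + 1) + 2·4^2 + 2·4 + 2|_4 = 1066 ⇒ 1065
(2) 1065|_4 = 4^(4 + 1) + 2·4^2 + 2·4 + 1 ↦ 5^(5 + 1) + 2·5^2 + 2·5 + 1|_5 = 15686 ⇒ 15685
(3) 15685|_5 = 5^(5 + 1) + 2·5^2 + 2·5 ↦ 6^(6 + 1) + 2·6^2 + 2·6|_6 = 280020 ⇒ 280019

12, 107, 1065, 15685, 280019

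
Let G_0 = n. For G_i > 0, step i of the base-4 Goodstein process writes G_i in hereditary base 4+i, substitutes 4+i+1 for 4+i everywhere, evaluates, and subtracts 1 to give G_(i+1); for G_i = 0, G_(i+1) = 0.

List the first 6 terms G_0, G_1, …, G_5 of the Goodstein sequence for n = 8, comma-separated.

G_0 = 8. HB_4(8) = 2·4. Bump = 10. G_1 = 9.
G_1 = 9. HB_5(9) = 5 + 4. Bump = 10. G_2 = 9.
G_2 = 9. HB_6(9) = 6 + 3. Bump = 10. G_3 = 9.
G_3 = 9. HB_7(9) = 7 + 2. Bump = 10. G_4 = 9.
G_4 = 9. HB_8(9) = 8 + 1. Bump = 10. G_5 = 9.

8, 9, 9, 9, 9, 9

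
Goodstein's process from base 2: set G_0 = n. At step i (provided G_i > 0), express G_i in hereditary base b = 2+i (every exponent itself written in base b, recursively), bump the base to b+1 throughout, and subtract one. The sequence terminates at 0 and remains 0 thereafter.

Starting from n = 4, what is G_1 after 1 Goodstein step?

G_0=4  [base 2] 2^2  →[2↦3]→  3^3 = 27  −1 ⇒ G_1=26
G_1=26  [base 3] 2·3^2 + 2·3 + 2  →[3↦4]→  2·4^2 + 2·4 + 2 = 42  −1 ⇒ G_2=41

26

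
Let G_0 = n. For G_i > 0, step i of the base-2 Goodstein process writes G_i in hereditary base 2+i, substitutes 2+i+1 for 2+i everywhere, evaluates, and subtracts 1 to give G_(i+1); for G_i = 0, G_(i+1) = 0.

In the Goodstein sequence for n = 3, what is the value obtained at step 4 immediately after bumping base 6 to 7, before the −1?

1

(0) 3|_2 = 2 + 1 ↦ 3 + 1|_3 = 4 ⇒ 3
(1) 3|_3 = 3 ↦ 4|_4 = 4 ⇒ 3
(2) 3|_4 = 3 ↦ 3|_5 = 3 ⇒ 2
(3) 2|_5 = 2 ↦ 2|_6 = 2 ⇒ 1
(4) 1|_6 = 1 ↦ 1|_7 = 1 ⇒ 0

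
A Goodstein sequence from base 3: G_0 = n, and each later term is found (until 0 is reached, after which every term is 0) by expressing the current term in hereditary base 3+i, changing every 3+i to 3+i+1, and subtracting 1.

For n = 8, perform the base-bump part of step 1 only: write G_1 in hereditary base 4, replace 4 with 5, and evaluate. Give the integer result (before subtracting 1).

8 —HB3→ 2·3 + 2 —bump→ 2·4 + 2 = 10 —(−1)→ 9
9 —HB4→ 2·4 + 1 —bump→ 2·5 + 1 = 11 —(−1)→ 10

11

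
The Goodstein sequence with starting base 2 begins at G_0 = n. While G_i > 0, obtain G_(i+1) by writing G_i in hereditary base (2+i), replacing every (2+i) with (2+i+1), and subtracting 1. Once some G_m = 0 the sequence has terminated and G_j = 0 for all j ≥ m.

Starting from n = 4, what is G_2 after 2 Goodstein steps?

41

i=0: 4 = 2^2 (b=2); 2→3: 3^3 = 27; 27−1 = 26
i=1: 26 = 2·3^2 + 2·3 + 2 (b=3); 3→4: 2·4^2 + 2·4 + 2 = 42; 42−1 = 41
i=2: 41 = 2·4^2 + 2·4 + 1 (b=4); 4→5: 2·5^2 + 2·5 + 1 = 61; 61−1 = 60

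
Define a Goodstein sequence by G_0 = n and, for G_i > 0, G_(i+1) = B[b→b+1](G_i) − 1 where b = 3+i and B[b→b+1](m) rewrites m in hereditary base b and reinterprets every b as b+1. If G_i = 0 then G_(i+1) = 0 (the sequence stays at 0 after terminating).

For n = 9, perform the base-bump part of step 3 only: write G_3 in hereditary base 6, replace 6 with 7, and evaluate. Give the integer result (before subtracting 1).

G_0=9  [base 3] 3^2  →[3↦4]→  4^2 = 16  −1 ⇒ G_1=15
G_1=15  [base 4] 3·4 + 3  →[4↦5]→  3·5 + 3 = 18  −1 ⇒ G_2=17
G_2=17  [base 5] 3·5 + 2  →[5↦6]→  3·6 + 2 = 20  −1 ⇒ G_3=19
G_3=19  [base 6] 3·6 + 1  →[6↦7]→  3·7 + 1 = 22  −1 ⇒ G_4=21

22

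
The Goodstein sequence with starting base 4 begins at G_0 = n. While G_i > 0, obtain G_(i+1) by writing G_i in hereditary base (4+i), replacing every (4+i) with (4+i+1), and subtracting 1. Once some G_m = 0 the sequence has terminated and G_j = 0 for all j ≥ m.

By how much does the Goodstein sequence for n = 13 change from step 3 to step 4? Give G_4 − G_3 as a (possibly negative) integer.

1

i=0: 13 = 3·4 + 1 (b=4); 4→5: 3·5 + 1 = 16; 16−1 = 15
i=1: 15 = 3·5 (b=5); 5→6: 3·6 = 18; 18−1 = 17
i=2: 17 = 2·6 + 5 (b=6); 6→7: 2·7 + 5 = 19; 19−1 = 18
i=3: 18 = 2·7 + 4 (b=7); 7→8: 2·8 + 4 = 20; 20−1 = 19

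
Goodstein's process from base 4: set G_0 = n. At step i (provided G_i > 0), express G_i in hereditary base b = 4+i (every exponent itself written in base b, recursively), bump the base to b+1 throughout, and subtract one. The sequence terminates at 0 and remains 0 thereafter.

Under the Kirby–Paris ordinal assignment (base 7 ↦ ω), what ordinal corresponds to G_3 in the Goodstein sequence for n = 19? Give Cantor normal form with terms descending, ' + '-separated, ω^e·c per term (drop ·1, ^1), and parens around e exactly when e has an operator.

ω^2

base 4: 19 = 4^2 + 3; at 5: 5^2 + 3 = 28; next = 27
base 5: 27 = 5^2 + 2; at 6: 6^2 + 2 = 38; next = 37
base 6: 37 = 6^2 + 1; at 7: 7^2 + 1 = 50; next = 49
base 7: 49 = 7^2; at 8: 8^2 = 64; next = 63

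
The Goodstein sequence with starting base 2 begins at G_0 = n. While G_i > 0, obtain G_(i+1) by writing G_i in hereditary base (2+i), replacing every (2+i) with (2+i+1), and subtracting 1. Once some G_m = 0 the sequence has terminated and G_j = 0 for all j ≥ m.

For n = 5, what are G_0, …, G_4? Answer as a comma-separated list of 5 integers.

[0] 5 ≡ 2^2 + 1 (base 2). Lift 3: 28. −1: 27.
[1] 27 ≡ 3^3 (base 3). Lift 4: 256. −1: 255.
[2] 255 ≡ 3·4^3 + 3·4^2 + 3·4 + 3 (base 4). Lift 5: 468. −1: 467.
[3] 467 ≡ 3·5^3 + 3·5^2 + 3·5 + 2 (base 5). Lift 6: 776. −1: 775.

5, 27, 255, 467, 775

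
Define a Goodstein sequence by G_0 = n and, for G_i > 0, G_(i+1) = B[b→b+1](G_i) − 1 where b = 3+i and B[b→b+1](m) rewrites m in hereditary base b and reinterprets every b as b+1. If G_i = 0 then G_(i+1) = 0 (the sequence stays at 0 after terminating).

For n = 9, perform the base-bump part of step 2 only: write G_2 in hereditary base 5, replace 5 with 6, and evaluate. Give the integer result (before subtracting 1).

base 3: 9 = 3^2; at 4: 4^2 = 16; next = 15
base 4: 15 = 3·4 + 3; at 5: 3·5 + 3 = 18; next = 17
base 5: 17 = 3·5 + 2; at 6: 3·6 + 2 = 20; next = 19

20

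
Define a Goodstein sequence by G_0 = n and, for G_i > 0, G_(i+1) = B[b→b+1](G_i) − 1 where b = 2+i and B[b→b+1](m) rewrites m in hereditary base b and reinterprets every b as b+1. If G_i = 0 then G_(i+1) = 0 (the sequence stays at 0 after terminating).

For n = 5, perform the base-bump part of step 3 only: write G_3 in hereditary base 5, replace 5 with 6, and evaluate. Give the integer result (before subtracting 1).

G_0 = 5. HB_2(5) = 2^2 + 1. Bump = 28. G_1 = 27.
G_1 = 27. HB_3(27) = 3^3. Bump = 256. G_2 = 255.
G_2 = 255. HB_4(255) = 3·4^3 + 3·4^2 + 3·4 + 3. Bump = 468. G_3 = 467.
G_3 = 467. HB_5(467) = 3·5^3 + 3·5^2 + 3·5 + 2. Bump = 776. G_4 = 775.

776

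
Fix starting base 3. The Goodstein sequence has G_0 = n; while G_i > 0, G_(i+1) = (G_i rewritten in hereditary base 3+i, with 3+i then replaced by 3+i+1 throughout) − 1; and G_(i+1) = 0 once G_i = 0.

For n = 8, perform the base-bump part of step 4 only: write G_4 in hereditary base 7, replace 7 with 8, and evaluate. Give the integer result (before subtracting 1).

8 —HB3→ 2·3 + 2 —bump→ 2·4 + 2 = 10 —(−1)→ 9
9 —HB4→ 2·4 + 1 —bump→ 2·5 + 1 = 11 —(−1)→ 10
10 —HB5→ 2·5 —bump→ 2·6 = 12 —(−1)→ 11
11 —HB6→ 6 + 5 —bump→ 7 + 5 = 12 —(−1)→ 11

12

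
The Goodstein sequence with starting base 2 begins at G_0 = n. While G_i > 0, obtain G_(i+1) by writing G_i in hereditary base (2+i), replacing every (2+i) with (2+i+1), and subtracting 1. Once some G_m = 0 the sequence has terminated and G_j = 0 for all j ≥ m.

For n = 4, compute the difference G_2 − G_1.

G_0 = 4. HB_2(4) = 2^2. Bump = 27. G_1 = 26.
G_1 = 26. HB_3(26) = 2·3^2 + 2·3 + 2. Bump = 42. G_2 = 41.

15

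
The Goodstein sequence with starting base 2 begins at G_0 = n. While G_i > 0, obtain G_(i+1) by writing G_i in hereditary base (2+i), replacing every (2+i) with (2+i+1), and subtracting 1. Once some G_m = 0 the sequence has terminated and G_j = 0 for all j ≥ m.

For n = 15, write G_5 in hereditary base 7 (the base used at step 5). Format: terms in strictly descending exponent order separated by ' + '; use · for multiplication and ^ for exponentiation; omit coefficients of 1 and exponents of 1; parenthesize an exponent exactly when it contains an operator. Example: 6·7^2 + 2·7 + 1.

7^(7 + 1) + 7^7

i=0: 15 = 2^(2 + 1) + 2^2 + 2 + 1 (b=2); 2→3: 3^(3 + 1) + 3^3 + 3 + 1 = 112; 112−1 = 111
i=1: 111 = 3^(3 + 1) + 3^3 + 3 (b=3); 3→4: 4^(4 + 1) + 4^4 + 4 = 1284; 1284−1 = 1283
i=2: 1283 = 4^(4 + 1) + 4^4 + 3 (b=4); 4→5: 5^(5 + 1) + 5^5 + 3 = 18753; 18753−1 = 18752
i=3: 18752 = 5^(5 + 1) + 5^5 + 2 (b=5); 5→6: 6^(6 + 1) + 6^6 + 2 = 326594; 326594−1 = 326593
i=4: 326593 = 6^(6 + 1) + 6^6 + 1 (b=6); 6→7: 7^(7 + 1) + 7^7 + 1 = 6588345; 6588345−1 = 6588344
i=5: 6588344 = 7^(7 + 1) + 7^7 (b=7); 7→8: 8^(8 + 1) + 8^8 = 150994944; 150994944−1 = 150994943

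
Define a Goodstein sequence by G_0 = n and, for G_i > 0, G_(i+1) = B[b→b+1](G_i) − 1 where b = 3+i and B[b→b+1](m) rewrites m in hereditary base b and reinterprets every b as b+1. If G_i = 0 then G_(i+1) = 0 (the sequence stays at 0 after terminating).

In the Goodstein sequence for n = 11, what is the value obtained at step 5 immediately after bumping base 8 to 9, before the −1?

G_0=11  [base 3] 3^2 + 2  →[3↦4]→  4^2 + 2 = 18  −1 ⇒ G_1=17
G_1=17  [base 4] 4^2 + 1  →[4↦5]→  5^2 + 1 = 26  −1 ⇒ G_2=25
G_2=25  [base 5] 5^2  →[5↦6]→  6^2 = 36  −1 ⇒ G_3=35
G_3=35  [base 6] 5·6 + 5  →[6↦7]→  5·7 + 5 = 40  −1 ⇒ G_4=39
G_4=39  [base 7] 5·7 + 4  →[7↦8]→  5·8 + 4 = 44  −1 ⇒ G_5=43

48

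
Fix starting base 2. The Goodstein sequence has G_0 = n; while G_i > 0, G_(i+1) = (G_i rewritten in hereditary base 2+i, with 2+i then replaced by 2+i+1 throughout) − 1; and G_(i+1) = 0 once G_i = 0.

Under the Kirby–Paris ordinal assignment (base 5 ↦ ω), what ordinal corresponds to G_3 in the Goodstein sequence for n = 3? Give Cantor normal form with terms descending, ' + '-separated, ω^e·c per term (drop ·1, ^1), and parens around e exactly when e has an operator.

3 —HB2→ 2 + 1 —bump→ 3 + 1 = 4 —(−1)→ 3
3 —HB3→ 3 —bump→ 4 = 4 —(−1)→ 3
3 —HB4→ 3 —bump→ 3 = 3 —(−1)→ 2

2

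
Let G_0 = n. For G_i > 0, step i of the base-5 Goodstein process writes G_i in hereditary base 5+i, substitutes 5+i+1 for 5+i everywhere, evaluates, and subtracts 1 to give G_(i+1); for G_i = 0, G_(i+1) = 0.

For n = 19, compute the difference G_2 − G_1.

(0) 19|_5 = 3·5 + 4 ↦ 3·6 + 4|_6 = 22 ⇒ 21
(1) 21|_6 = 3·6 + 3 ↦ 3·7 + 3|_7 = 24 ⇒ 23

2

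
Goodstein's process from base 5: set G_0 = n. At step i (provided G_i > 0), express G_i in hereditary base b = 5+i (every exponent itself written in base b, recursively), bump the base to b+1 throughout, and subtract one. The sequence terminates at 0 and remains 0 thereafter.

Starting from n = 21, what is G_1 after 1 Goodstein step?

i=0: 21 = 4·5 + 1 (b=5); 5→6: 4·6 + 1 = 25; 25−1 = 24
i=1: 24 = 4·6 (b=6); 6→7: 4·7 = 28; 28−1 = 27

24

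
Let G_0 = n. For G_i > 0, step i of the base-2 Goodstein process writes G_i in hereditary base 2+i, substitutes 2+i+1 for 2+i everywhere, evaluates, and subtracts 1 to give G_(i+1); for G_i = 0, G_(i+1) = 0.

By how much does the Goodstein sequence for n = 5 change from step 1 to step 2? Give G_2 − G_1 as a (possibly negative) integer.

228

i=0: 5 = 2^2 + 1 (b=2); 2→3: 3^3 + 1 = 28; 28−1 = 27
i=1: 27 = 3^3 (b=3); 3→4: 4^4 = 256; 256−1 = 255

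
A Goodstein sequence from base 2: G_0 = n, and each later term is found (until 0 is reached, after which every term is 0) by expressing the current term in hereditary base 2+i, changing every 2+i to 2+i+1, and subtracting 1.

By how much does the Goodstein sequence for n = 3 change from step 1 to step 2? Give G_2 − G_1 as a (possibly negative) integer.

0

[0] 3 ≡ 2 + 1 (base 2). Lift 3: 4. −1: 3.
[1] 3 ≡ 3 (base 3). Lift 4: 4. −1: 3.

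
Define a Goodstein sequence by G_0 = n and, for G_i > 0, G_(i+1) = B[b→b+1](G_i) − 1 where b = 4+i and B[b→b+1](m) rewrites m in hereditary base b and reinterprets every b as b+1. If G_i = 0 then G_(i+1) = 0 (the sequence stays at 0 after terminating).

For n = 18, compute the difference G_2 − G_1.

[0] 18 ≡ 4^2 + 2 (base 4). Lift 5: 27. −1: 26.
[1] 26 ≡ 5^2 + 1 (base 5). Lift 6: 37. −1: 36.

10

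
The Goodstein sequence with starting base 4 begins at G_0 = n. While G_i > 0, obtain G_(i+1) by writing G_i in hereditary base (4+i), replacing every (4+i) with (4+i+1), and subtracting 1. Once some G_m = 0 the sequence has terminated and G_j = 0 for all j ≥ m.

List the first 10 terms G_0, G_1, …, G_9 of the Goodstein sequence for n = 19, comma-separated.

19, 27, 37, 49, 63, 69, 75, 81, 87, 93

i=0: 19 = 4^2 + 3 (b=4); 4→5: 5^2 + 3 = 28; 28−1 = 27
i=1: 27 = 5^2 + 2 (b=5); 5→6: 6^2 + 2 = 38; 38−1 = 37
i=2: 37 = 6^2 + 1 (b=6); 6→7: 7^2 + 1 = 50; 50−1 = 49
i=3: 49 = 7^2 (b=7); 7→8: 8^2 = 64; 64−1 = 63
i=4: 63 = 7·8 + 7 (b=8); 8→9: 7·9 + 7 = 70; 70−1 = 69
i=5: 69 = 7·9 + 6 (b=9); 9→10: 7·10 + 6 = 76; 76−1 = 75
i=6: 75 = 7·10 + 5 (b=10); 10→11: 7·11 + 5 = 82; 82−1 = 81
i=7: 81 = 7·11 + 4 (b=11); 11→12: 7·12 + 4 = 88; 88−1 = 87
i=8: 87 = 7·12 + 3 (b=12); 12→13: 7·13 + 3 = 94; 94−1 = 93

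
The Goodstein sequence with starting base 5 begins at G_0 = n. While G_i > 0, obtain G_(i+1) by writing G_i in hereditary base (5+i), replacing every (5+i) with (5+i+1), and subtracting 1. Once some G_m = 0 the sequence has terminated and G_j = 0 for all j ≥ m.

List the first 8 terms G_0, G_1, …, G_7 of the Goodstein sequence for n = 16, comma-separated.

G_0=16  [base 5] 3·5 + 1  →[5↦6]→  3·6 + 1 = 19  −1 ⇒ G_1=18
G_1=18  [base 6] 3·6  →[6↦7]→  3·7 = 21  −1 ⇒ G_2=20
G_2=20  [base 7] 2·7 + 6  →[7↦8]→  2·8 + 6 = 22  −1 ⇒ G_3=21
G_3=21  [base 8] 2·8 + 5  →[8↦9]→  2·9 + 5 = 23  −1 ⇒ G_4=22
G_4=22  [base 9] 2·9 + 4  →[9↦10]→  2·10 + 4 = 24  −1 ⇒ G_5=23
G_5=23  [base 10] 2·10 + 3  →[10↦11]→  2·11 + 3 = 25  −1 ⇒ G_6=24
G_6=24  [base 11] 2·11 + 2  →[11↦12]→  2·12 + 2 = 26  −1 ⇒ G_7=25

16, 18, 20, 21, 22, 23, 24, 25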